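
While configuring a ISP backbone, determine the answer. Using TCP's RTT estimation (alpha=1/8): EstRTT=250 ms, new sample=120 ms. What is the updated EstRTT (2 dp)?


Given: EstRTT = 250 ms, SampleRTT = 120 ms, alpha = 1/8
New EstRTT = (1 - alpha) * EstRTT + alpha * SampleRTT
(7/8) * 250 = 218.75
(1/8) * 120 = 15
New EstRTT = 218.75 + 15 = 233.75 ms -> 233.75 ms (2 dp)

233.75


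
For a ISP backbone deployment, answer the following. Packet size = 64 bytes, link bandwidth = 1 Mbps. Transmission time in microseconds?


Given: packet = 64 bytes, bandwidth = 1 Mbps
Packet in bits = 64 * 8 = 512 bits
Bandwidth = 1 * 10^6 = 1000000 bps
Time = 512 / 1000000 seconds
Time in us = 512 * 10^6 / 1000000 = 512

512


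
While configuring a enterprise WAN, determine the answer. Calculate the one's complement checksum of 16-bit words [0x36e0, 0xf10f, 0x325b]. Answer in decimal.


Given words: [0x36e0, 0xf10f, 0x325b]
Step 1: Sum all words
Raw sum = 14048 + 61711 + 12891 = 88650
Step 2: Fold carry: (23114 + 1) = 23115
One's complement = ~23115 & 0xFFFF = 42420

42420


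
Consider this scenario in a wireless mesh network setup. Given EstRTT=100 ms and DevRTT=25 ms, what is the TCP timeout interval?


Given: EstRTT = 100 ms, DevRTT = 25 ms
Timeout = EstRTT + 4 * DevRTT
4 * DevRTT = 4 * 25 = 100
Timeout = 100 + 100 = 200 ms

200


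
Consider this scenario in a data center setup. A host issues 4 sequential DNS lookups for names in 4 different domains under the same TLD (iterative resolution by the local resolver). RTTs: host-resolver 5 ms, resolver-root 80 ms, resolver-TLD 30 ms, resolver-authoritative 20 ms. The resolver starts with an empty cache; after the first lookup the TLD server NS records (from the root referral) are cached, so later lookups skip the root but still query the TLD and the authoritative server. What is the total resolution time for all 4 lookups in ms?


Lookup 1 (cold cache): local + root + TLD + auth = 5 + 80 + 30 + 20 = 135 ms
Lookups 2..4 (TLD NS cached -> skip root; new domain -> still ask TLD and auth): local + TLD + auth = 5 + 30 + 20 = 55 ms each
Remaining 3 lookups: 3 * 55 = 165 ms
Total = 135 + 165 = 300 ms

300


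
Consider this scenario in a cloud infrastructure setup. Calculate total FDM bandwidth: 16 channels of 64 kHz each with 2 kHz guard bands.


Given: 16 channels, 64 kHz each, guard = 2 kHz
Channel bandwidth = 16 * 64 = 1024 kHz
Guard bands = 15 gaps * 2 kHz = 30 kHz
Total = 1024 + 30 = 1054 kHz

1054


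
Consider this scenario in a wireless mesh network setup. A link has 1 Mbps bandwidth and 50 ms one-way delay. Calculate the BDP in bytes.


Given: bandwidth = 1 Mbps, delay = 50 ms
BDP in bits = 1 * 10^6 * 50 / 1000
BDP in bits = 50000
BDP in bytes = 50000 / 8 = 6250

6250


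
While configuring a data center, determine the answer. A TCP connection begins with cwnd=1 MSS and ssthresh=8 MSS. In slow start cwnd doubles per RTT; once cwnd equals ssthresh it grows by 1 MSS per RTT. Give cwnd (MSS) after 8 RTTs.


RTT 0: cwnd = 1 MSS (initial)
RTT 1: cwnd = 2 MSS (slow start, doubled)
RTT 2: cwnd = 4 MSS (slow start, doubled)
RTT 3: cwnd = 8 MSS (slow start, doubled)
RTT 4: cwnd = 9 MSS (congestion avoidance, +1)
RTT 5: cwnd = 10 MSS (congestion avoidance, +1)
RTT 6: cwnd = 11 MSS (congestion avoidance, +1)
RTT 7: cwnd = 12 MSS (congestion avoidance, +1)
RTT 8: cwnd = 13 MSS (congestion avoidance, +1)

13


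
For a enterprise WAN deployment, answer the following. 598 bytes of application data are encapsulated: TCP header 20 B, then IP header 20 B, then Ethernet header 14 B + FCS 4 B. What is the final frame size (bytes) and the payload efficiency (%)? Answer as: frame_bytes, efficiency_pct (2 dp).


TCP segment = 598 + 20 = 618 B
IP packet = 618 + 20 = 638 B
Ethernet frame = 638 + 14 + 4 = 656 B
Efficiency = app / frame = 598 / 656 = 0.911585 = 91.1585% -> 91.16% (2 dp)

656, 91.16


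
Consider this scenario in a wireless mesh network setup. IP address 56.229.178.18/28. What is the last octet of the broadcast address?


Given: IP = 56.229.178.18, prefix = /28
Host bits = 32 - 28 = 4
Network last octet = 18 AND mask = 16
Host part size = 2^4 - 1 = 15
Broadcast last octet = 16 OR 15 = 31

31


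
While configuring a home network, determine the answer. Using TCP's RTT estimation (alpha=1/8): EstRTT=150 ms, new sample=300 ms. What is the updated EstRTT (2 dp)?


Given: EstRTT = 150 ms, SampleRTT = 300 ms, alpha = 1/8
New EstRTT = (1 - alpha) * EstRTT + alpha * SampleRTT
(7/8) * 150 = 131.25
(1/8) * 300 = 37.5
New EstRTT = 131.25 + 37.5 = 168.75 ms -> 168.75 ms (2 dp)

168.75


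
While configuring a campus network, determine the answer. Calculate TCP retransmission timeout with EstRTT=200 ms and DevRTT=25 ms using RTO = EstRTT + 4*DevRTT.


Given: EstRTT = 200 ms, DevRTT = 25 ms
Timeout = EstRTT + 4 * DevRTT
4 * DevRTT = 4 * 25 = 100
Timeout = 200 + 100 = 300 ms

300


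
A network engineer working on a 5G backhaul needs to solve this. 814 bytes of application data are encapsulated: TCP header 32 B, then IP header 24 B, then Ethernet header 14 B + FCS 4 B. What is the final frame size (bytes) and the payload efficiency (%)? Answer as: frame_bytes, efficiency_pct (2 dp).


TCP segment = 814 + 32 = 846 B
IP packet = 846 + 24 = 870 B
Ethernet frame = 870 + 14 + 4 = 888 B
Efficiency = app / frame = 814 / 888 = 0.916667 = 91.6667% -> 91.67% (2 dp)

888, 91.67


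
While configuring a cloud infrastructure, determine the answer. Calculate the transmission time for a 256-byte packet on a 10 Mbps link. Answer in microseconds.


Given: packet = 256 bytes, bandwidth = 10 Mbps
Packet in bits = 256 * 8 = 2048 bits
Bandwidth = 10 * 10^6 = 10000000 bps
Time = 2048 / 10000000 seconds
Time in us = 2048 * 10^6 / 10000000 = 204.8

204.8


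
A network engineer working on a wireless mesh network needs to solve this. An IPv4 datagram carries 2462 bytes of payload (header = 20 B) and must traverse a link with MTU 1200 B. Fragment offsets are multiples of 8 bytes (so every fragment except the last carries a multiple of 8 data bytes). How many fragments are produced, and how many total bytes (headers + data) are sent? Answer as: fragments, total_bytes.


Max data per non-final fragment = floor((MTU - header)/8)*8 = floor((1200 - 20)/8)*8 = floor(1180/8)*8 = 1176 B
Final fragment needs no 8-byte alignment: it can carry up to MTU - header = 1180 B
Non-final fragments needed = ceil((payload - 1180) / 1176) = ceil(1282/1176) = ceil(1.0901) = 2
Number of fragments = 2 + 1 = 3
Fragment sizes (data): 2 * 1176 B + 110 B (last, 110 <= 1180 OK)
Total bytes sent = payload + n_frags * header = 2462 + 3*20 = 2462 + 60 = 2522 B

3, 2522


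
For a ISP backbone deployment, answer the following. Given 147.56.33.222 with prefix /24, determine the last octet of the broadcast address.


Given: IP = 147.56.33.222, prefix = /24
Host bits = 32 - 24 = 8
Network last octet = 222 AND mask = 0
Host part size = 2^8 - 1 = 255
Broadcast last octet = 0 OR 255 = 255

255


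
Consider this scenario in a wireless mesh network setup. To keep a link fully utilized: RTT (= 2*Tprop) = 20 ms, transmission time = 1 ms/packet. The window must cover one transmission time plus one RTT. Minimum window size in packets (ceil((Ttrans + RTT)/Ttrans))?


Given: Ttrans = 1 ms, RTT = 20 ms (= 2 * Tprop, Tprop = 10 ms)
Time until first ACK returns = Ttrans + RTT = 1 + 20 = 21 ms
Need W * Ttrans >= Ttrans + RTT  ->  W >= (Ttrans + RTT) / Ttrans
(Ttrans + RTT) / Ttrans = 21 / 1 = 21
W_min = ceil(21) = 21

21


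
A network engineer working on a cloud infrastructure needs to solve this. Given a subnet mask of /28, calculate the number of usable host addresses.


Given: subnet mask /28
Host bits = 32 - 28 = 4
Total addresses = 2^4 = 16
Usable hosts = 16 - 2 (network + broadcast) = 14

14


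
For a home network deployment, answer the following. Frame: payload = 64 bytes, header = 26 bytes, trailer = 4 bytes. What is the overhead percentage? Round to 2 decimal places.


Given: payload = 64 B, header = 26 B, trailer = 4 B
Overhead bytes = header + trailer = 26 + 4 = 30
Total frame = payload + overhead = 64 + 30 = 94
Overhead % = 30 / 94 * 100 = 31.9149% -> 31.91% (2 dp)

31.91


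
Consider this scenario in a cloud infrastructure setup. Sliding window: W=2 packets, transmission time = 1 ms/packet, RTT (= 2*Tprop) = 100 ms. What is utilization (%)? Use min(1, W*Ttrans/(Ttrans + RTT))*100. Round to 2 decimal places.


Given: W = 2, Ttrans = 1 ms, RTT = 100 ms (= 2 * Tprop, Tprop = 50 ms)
Cycle time = Ttrans + RTT = 1 + 100 = 101 ms (first packet sent until its ACK returns)
W * Ttrans = 2 * 1 = 2 ms of sending per cycle
W * Ttrans / (Ttrans + RTT) = 2 / 101 = 0.019802
U = min(1, 0.019802) = 0.019802
U% = 1.98%

1.98


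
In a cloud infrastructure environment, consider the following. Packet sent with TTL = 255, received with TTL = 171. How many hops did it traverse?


Given: initial TTL = 255, received TTL = 171
Hops = initial TTL - received TTL
Hops = 255 - 171 = 84

84


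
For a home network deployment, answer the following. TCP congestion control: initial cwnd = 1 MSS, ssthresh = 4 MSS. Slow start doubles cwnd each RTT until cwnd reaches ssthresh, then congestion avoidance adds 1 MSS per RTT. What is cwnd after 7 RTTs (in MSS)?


RTT 0: cwnd = 1 MSS (initial)
RTT 1: cwnd = 2 MSS (slow start, doubled)
RTT 2: cwnd = 4 MSS (slow start, doubled)
RTT 3: cwnd = 5 MSS (congestion avoidance, +1)
RTT 4: cwnd = 6 MSS (congestion avoidance, +1)
RTT 5: cwnd = 7 MSS (congestion avoidance, +1)
RTT 6: cwnd = 8 MSS (congestion avoidance, +1)
RTT 7: cwnd = 9 MSS (congestion avoidance, +1)

9


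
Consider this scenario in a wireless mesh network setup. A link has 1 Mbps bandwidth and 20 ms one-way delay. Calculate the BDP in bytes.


Given: bandwidth = 1 Mbps, delay = 20 ms
BDP in bits = 1 * 10^6 * 20 / 1000
BDP in bits = 20000
BDP in bytes = 20000 / 8 = 2500

2500


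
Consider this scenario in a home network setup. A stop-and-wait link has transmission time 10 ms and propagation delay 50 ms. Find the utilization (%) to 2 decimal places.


Given: Ttrans = 10 ms, Tprop = 50 ms
RTT = 2 * Tprop = 2 * 50 = 100 ms
U = Ttrans / (Ttrans + RTT)
U = 10 / (10 + 100)
U = 10 / 110 = 0.090909
U% = 9.09%

9.09


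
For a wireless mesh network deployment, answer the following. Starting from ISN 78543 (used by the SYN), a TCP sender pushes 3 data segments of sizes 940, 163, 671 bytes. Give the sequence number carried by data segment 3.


The SYN occupies sequence number ISN = 78543, so the first data byte is ISN + 1 = 78544.
SEQ of data segment i = (ISN + 1) + sum of payload sizes of segments 1..i-1.
Segment 1: SEQ = 78544, payload = 940 bytes
Segment 2: SEQ = 79484, payload = 163 bytes
Segment 3: SEQ = 79647, payload = 671 bytes
SEQ of segment 3 = 78544 + 940 + 163 = 79647

79647


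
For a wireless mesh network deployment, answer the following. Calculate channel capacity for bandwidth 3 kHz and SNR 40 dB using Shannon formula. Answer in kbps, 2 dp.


Given: B = 3 kHz, SNR = 40 dB
SNR linear = 10^(40/10) = 10000
1 + SNR = 10001
log2(10001) = 13.2878566418
C = 3 * 1000 * 13.2878566418 = 39863.5699 bps
C = 39.863570 kbps -> 39.86 kbps (2 dp)

39.86


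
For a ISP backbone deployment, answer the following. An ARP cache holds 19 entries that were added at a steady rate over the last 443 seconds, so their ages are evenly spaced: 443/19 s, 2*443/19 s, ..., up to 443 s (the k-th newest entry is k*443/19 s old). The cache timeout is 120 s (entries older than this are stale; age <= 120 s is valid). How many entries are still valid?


Ages are k * 443/19 s for k = 1..19 (spacing = 23.3158 s).
Entry k is valid iff k * 443/19 <= 120 iff k <= 19 * 120 / 443 = 5.1467
n_valid = floor(5.1467) = 5
(n_stale = 19 - 5 = 14)

5


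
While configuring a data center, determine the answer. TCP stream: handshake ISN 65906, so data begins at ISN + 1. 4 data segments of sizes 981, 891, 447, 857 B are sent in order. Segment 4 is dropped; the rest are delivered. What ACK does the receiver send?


SYN uses sequence number 65906; first data byte = ISN + 1 = 65907.
Segment 1: SEQ = 65907, len = 981 B, covers [65907, 66887]
Segment 2: SEQ = 66888, len = 891 B, covers [66888, 67778]
Segment 3: SEQ = 67779, len = 447 B, covers [67779, 68225]
Segment 4: SEQ = 68226, len = 857 B, covers [68226, 69082] [LOST]
In-order data received: bytes [65907, 68225] (segments 1..3).
Segment 4 missing -> gap begins at byte 68226.
Cumulative ACK = next expected in-order byte = 65907 + 981 + 891 + 447 = 68226

68226


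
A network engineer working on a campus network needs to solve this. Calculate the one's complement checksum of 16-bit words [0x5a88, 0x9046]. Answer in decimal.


Given words: [0x5a88, 0x9046]
Step 1: Sum all words
Raw sum = 23176 + 36934 = 60110
One's complement = ~60110 & 0xFFFF = 5425

5425


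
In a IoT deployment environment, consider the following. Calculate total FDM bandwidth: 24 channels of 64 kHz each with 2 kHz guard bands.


Given: 24 channels, 64 kHz each, guard = 2 kHz
Channel bandwidth = 24 * 64 = 1536 kHz
Guard bands = 23 gaps * 2 kHz = 46 kHz
Total = 1536 + 46 = 1582 kHz

1582


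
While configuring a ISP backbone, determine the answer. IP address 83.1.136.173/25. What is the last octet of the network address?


Given: IP = 83.1.136.173, prefix = /25
Subnet mask = 255.255.255.128
Last octet of IP: 173
Last octet of mask: 128
Network last octet = 173 AND 128 = 128

128


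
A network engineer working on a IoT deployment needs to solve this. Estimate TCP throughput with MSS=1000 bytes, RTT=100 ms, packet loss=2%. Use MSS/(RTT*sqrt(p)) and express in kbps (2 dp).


Given: MSS = 1000 bytes, RTT = 100 ms, loss = 2%
RTT in seconds = 100 / 1000 = 0.1
Loss rate = 2% = 0.02
sqrt(loss) = sqrt(0.02) = 0.141421356237
Throughput (bytes/s) = 1000 / (0.1 * 0.141421356237) = 70710.6781
Throughput (kbps) = 70710.6781 * 8 / 1000 = 565.685425 -> 565.69 kbps (2 dp)

565.69


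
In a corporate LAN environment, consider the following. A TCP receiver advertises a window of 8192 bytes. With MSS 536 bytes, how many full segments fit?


Given: RWND = 8192 bytes, MSS = 536 bytes
Full segments = floor(RWND / MSS)
Full segments = floor(8192 / 536)
Full segments = floor(15.2836) = 15

15


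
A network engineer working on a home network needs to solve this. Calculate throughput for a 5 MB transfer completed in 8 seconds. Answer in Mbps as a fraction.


Given: file = 5 MB, time = 8 s
File in Mb = 5 * 8 = 40 Mb
Throughput = 40 / 8 Mbps
Throughput = 5 Mbps

5


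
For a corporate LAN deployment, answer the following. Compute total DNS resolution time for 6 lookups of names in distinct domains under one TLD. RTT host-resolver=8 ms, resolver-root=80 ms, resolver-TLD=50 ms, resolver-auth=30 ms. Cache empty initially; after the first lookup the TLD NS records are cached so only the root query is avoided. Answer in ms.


Lookup 1 (cold cache): local + root + TLD + auth = 8 + 80 + 50 + 30 = 168 ms
Lookups 2..6 (TLD NS cached -> skip root; new domain -> still ask TLD and auth): local + TLD + auth = 8 + 50 + 30 = 88 ms each
Remaining 5 lookups: 5 * 88 = 440 ms
Total = 168 + 440 = 608 ms

608


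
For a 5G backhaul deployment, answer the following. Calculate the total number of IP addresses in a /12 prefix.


Given: CIDR prefix /12
Host bits = 32 - 12 = 20
Total addresses = 2^20 = 1048576

1048576


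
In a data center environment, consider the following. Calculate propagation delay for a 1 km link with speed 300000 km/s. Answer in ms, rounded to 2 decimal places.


Given: distance = 1 km, speed = 300000 km/s
Delay = distance / speed = 1 / 300000 seconds
Delay in ms = 1 * 1000 / 300000
Delay = 0.0033 ms
Rounded to 2 dp = 0.00 ms

0.00


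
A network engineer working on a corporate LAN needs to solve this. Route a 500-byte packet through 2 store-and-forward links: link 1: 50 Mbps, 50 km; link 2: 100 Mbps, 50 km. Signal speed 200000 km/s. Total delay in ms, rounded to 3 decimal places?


Packet = 500 bytes = 4000 bits. Store-and-forward: sum (t_trans + t_prop) per link.
Link 1: t_trans = 4000/(50*10^6) s = 0.0800 ms; t_prop = 50/200000 s = 0.2500 ms; subtotal = 0.3300 ms
Link 2: t_trans = 4000/(100*10^6) s = 0.0400 ms; t_prop = 50/200000 s = 0.2500 ms; subtotal = 0.2900 ms
End-to-end = 0.3300 + 0.2900 = 0.6200 ms -> 0.620 ms (3 dp)

0.620


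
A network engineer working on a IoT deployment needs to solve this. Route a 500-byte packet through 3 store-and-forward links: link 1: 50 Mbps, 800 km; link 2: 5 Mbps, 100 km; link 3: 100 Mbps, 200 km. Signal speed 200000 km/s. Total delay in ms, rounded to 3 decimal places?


Packet = 500 bytes = 4000 bits. Store-and-forward: sum (t_trans + t_prop) per link.
Link 1: t_trans = 4000/(50*10^6) s = 0.0800 ms; t_prop = 800/200000 s = 4.0000 ms; subtotal = 4.0800 ms
Link 2: t_trans = 4000/(5*10^6) s = 0.8000 ms; t_prop = 100/200000 s = 0.5000 ms; subtotal = 1.3000 ms
Link 3: t_trans = 4000/(100*10^6) s = 0.0400 ms; t_prop = 200/200000 s = 1.0000 ms; subtotal = 1.0400 ms
End-to-end = 4.0800 + 1.3000 + 1.0400 = 6.4200 ms -> 6.420 ms (3 dp)

6.420


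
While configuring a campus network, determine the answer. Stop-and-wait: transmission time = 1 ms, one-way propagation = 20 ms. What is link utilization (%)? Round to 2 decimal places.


Given: Ttrans = 1 ms, Tprop = 20 ms
RTT = 2 * Tprop = 2 * 20 = 40 ms
U = Ttrans / (Ttrans + RTT)
U = 1 / (1 + 40)
U = 1 / 41 = 0.02439
U% = 2.44%

2.44


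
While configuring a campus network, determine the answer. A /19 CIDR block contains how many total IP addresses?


Given: CIDR prefix /19
Host bits = 32 - 19 = 13
Total addresses = 2^13 = 8192

8192


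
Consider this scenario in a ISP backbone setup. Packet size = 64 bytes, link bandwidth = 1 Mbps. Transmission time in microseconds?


Given: packet = 64 bytes, bandwidth = 1 Mbps
Packet in bits = 64 * 8 = 512 bits
Bandwidth = 1 * 10^6 = 1000000 bps
Time = 512 / 1000000 seconds
Time in us = 512 * 10^6 / 1000000 = 512

512


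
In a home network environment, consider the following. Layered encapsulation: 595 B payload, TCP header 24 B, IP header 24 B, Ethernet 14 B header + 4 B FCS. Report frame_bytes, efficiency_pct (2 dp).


TCP segment = 595 + 24 = 619 B
IP packet = 619 + 24 = 643 B
Ethernet frame = 643 + 14 + 4 = 661 B
Efficiency = app / frame = 595 / 661 = 0.900151 = 90.0151% -> 90.02% (2 dp)

661, 90.02


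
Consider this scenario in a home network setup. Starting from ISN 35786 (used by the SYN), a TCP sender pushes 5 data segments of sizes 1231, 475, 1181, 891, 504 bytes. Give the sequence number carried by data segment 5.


The SYN occupies sequence number ISN = 35786, so the first data byte is ISN + 1 = 35787.
SEQ of data segment i = (ISN + 1) + sum of payload sizes of segments 1..i-1.
Segment 1: SEQ = 35787, payload = 1231 bytes
Segment 2: SEQ = 37018, payload = 475 bytes
Segment 3: SEQ = 37493, payload = 1181 bytes
Segment 4: SEQ = 38674, payload = 891 bytes
Segment 5: SEQ = 39565, payload = 504 bytes
SEQ of segment 5 = 35787 + 1231 + 475 + 1181 + 891 = 39565

39565


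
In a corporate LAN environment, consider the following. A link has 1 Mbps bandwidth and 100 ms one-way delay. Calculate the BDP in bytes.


Given: bandwidth = 1 Mbps, delay = 100 ms
BDP in bits = 1 * 10^6 * 100 / 1000
BDP in bits = 100000
BDP in bytes = 100000 / 8 = 12500

12500


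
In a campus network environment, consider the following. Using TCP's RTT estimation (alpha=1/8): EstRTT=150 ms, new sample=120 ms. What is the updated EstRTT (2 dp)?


Given: EstRTT = 150 ms, SampleRTT = 120 ms, alpha = 1/8
New EstRTT = (1 - alpha) * EstRTT + alpha * SampleRTT
(7/8) * 150 = 131.25
(1/8) * 120 = 15
New EstRTT = 131.25 + 15 = 146.25 ms -> 146.25 ms (2 dp)

146.25


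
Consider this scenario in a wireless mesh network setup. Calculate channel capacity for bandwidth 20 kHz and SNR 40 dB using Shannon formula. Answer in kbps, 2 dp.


Given: B = 20 kHz, SNR = 40 dB
SNR linear = 10^(40/10) = 10000
1 + SNR = 10001
log2(10001) = 13.2878566418
C = 20 * 1000 * 13.2878566418 = 265757.1328 bps
C = 265.757133 kbps -> 265.76 kbps (2 dp)

265.76


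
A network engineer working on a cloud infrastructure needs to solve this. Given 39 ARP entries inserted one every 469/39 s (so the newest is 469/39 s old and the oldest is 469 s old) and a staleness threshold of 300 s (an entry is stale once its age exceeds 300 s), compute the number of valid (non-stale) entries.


Ages are k * 469/39 s for k = 1..39 (spacing = 12.0256 s).
Entry k is valid iff k * 469/39 <= 300 iff k <= 39 * 300 / 469 = 24.9467
n_valid = floor(24.9467) = 24
(n_stale = 39 - 24 = 15)

24


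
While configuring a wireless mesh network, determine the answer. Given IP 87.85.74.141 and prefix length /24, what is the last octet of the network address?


Given: IP = 87.85.74.141, prefix = /24
Subnet mask = 255.255.255.0
Last octet of IP: 141
Last octet of mask: 0
Network last octet = 141 AND 0 = 0

0


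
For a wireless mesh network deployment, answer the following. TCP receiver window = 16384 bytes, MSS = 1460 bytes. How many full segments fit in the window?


Given: RWND = 16384 bytes, MSS = 1460 bytes
Full segments = floor(RWND / MSS)
Full segments = floor(16384 / 1460)
Full segments = floor(11.2219) = 11

11


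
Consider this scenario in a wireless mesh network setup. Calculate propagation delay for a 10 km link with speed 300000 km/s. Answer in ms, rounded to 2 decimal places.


Given: distance = 10 km, speed = 300000 km/s
Delay = distance / speed = 10 / 300000 seconds
Delay in ms = 10 * 1000 / 300000
Delay = 0.0333 ms
Rounded to 2 dp = 0.03 ms

0.03


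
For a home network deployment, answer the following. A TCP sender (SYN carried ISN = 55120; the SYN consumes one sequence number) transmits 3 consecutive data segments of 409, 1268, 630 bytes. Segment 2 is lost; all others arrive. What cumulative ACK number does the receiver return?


SYN uses sequence number 55120; first data byte = ISN + 1 = 55121.
Segment 1: SEQ = 55121, len = 409 B, covers [55121, 55529]
Segment 2: SEQ = 55530, len = 1268 B, covers [55530, 56797] [LOST]
Segment 3: SEQ = 56798, len = 630 B, covers [56798, 57427]
In-order data received: bytes [55121, 55529] (segments 1..1).
Segment 2 missing -> gap begins at byte 55530; later segments buffered out of order.
Cumulative ACK = next expected in-order byte = 55121 + 409 = 55530

55530


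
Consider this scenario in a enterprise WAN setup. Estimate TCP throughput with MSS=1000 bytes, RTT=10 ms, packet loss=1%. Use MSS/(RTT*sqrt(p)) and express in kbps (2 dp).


Given: MSS = 1000 bytes, RTT = 10 ms, loss = 1%
RTT in seconds = 10 / 1000 = 0.01
Loss rate = 1% = 0.01
sqrt(loss) = sqrt(0.01) = 0.1
Throughput (bytes/s) = 1000 / (0.01 * 0.1) = 1000000.0000
Throughput (kbps) = 1000000.0000 * 8 / 1000 = 8000.000000 -> 8000.00 kbps (2 dp)

8000.00


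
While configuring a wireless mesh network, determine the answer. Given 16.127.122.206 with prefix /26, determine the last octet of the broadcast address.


Given: IP = 16.127.122.206, prefix = /26
Host bits = 32 - 26 = 6
Network last octet = 206 AND mask = 192
Host part size = 2^6 - 1 = 63
Broadcast last octet = 192 OR 63 = 255

255


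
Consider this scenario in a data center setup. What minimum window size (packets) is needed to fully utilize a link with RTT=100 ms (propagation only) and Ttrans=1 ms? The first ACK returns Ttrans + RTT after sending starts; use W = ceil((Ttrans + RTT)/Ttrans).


Given: Ttrans = 1 ms, RTT = 100 ms (= 2 * Tprop, Tprop = 50 ms)
Time until first ACK returns = Ttrans + RTT = 1 + 100 = 101 ms
Need W * Ttrans >= Ttrans + RTT  ->  W >= (Ttrans + RTT) / Ttrans
(Ttrans + RTT) / Ttrans = 101 / 1 = 101
W_min = ceil(101) = 101

101


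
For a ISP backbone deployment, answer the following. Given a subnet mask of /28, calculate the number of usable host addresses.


Given: subnet mask /28
Host bits = 32 - 28 = 4
Total addresses = 2^4 = 16
Usable hosts = 16 - 2 (network + broadcast) = 14

14


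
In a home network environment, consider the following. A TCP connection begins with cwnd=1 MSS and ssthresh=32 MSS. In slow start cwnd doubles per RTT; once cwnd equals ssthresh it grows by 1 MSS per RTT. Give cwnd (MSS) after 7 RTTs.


RTT 0: cwnd = 1 MSS (initial)
RTT 1: cwnd = 2 MSS (slow start, doubled)
RTT 2: cwnd = 4 MSS (slow start, doubled)
RTT 3: cwnd = 8 MSS (slow start, doubled)
RTT 4: cwnd = 16 MSS (slow start, doubled)
RTT 5: cwnd = 32 MSS (slow start, doubled)
RTT 6: cwnd = 33 MSS (congestion avoidance, +1)
RTT 7: cwnd = 34 MSS (congestion avoidance, +1)

34


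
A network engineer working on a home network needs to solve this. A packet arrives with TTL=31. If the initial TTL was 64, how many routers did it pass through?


Given: initial TTL = 64, received TTL = 31
Hops = initial TTL - received TTL
Hops = 64 - 31 = 33

33


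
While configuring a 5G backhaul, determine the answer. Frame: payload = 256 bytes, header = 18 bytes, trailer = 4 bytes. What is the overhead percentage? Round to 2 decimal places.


Given: payload = 256 B, header = 18 B, trailer = 4 B
Overhead bytes = header + trailer = 18 + 4 = 22
Total frame = payload + overhead = 256 + 22 = 278
Overhead % = 22 / 278 * 100 = 7.9137% -> 7.91% (2 dp)

7.91


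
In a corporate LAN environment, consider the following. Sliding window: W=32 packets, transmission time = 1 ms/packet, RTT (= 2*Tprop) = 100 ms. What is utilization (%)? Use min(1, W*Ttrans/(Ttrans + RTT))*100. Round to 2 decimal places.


Given: W = 32, Ttrans = 1 ms, RTT = 100 ms (= 2 * Tprop, Tprop = 50 ms)
Cycle time = Ttrans + RTT = 1 + 100 = 101 ms (first packet sent until its ACK returns)
W * Ttrans = 32 * 1 = 32 ms of sending per cycle
W * Ttrans / (Ttrans + RTT) = 32 / 101 = 0.316832
U = min(1, 0.316832) = 0.316832
U% = 31.68%

31.68


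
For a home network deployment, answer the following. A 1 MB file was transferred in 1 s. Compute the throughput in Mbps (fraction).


Given: file = 1 MB, time = 1 s
File in Mb = 1 * 8 = 8 Mb
Throughput = 8 / 1 Mbps
Throughput = 8 Mbps

8


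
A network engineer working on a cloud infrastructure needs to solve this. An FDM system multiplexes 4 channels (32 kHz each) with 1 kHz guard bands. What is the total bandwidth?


Given: 4 channels, 32 kHz each, guard = 1 kHz
Channel bandwidth = 4 * 32 = 128 kHz
Guard bands = 3 gaps * 1 kHz = 3 kHz
Total = 128 + 3 = 131 kHz

131


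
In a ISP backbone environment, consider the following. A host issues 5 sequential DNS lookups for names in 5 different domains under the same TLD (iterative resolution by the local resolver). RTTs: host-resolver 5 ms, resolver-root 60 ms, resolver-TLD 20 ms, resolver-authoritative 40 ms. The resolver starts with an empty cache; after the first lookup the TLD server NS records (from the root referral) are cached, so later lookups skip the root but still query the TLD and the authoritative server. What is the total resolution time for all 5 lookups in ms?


Lookup 1 (cold cache): local + root + TLD + auth = 5 + 60 + 20 + 40 = 125 ms
Lookups 2..5 (TLD NS cached -> skip root; new domain -> still ask TLD and auth): local + TLD + auth = 5 + 20 + 40 = 65 ms each
Remaining 4 lookups: 4 * 65 = 260 ms
Total = 125 + 260 = 385 ms

385


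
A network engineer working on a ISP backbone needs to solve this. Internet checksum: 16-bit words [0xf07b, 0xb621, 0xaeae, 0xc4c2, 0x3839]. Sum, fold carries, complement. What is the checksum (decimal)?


Given words: [0xf07b, 0xb621, 0xaeae, 0xc4c2, 0x3839]
Step 1: Sum all words
Raw sum = 61563 + 46625 + 44718 + 50370 + 14393 = 217669
Step 2: Fold carry: (21061 + 3) = 21064
One's complement = ~21064 & 0xFFFF = 44471

44471


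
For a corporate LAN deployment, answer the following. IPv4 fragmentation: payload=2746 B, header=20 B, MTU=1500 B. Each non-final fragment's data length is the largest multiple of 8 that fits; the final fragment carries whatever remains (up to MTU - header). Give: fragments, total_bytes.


Max data per non-final fragment = floor((MTU - header)/8)*8 = floor((1500 - 20)/8)*8 = floor(1480/8)*8 = 1480 B
Final fragment needs no 8-byte alignment: it can carry up to MTU - header = 1480 B
Non-final fragments needed = ceil((payload - 1480) / 1480) = ceil(1266/1480) = ceil(0.8554) = 1
Number of fragments = 1 + 1 = 2
Fragment sizes (data): 1 * 1480 B + 1266 B (last, 1266 <= 1480 OK)
Total bytes sent = payload + n_frags * header = 2746 + 2*20 = 2746 + 40 = 2786 B

2, 2786


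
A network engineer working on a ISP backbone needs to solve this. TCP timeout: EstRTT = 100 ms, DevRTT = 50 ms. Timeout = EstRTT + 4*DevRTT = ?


Given: EstRTT = 100 ms, DevRTT = 50 ms
Timeout = EstRTT + 4 * DevRTT
4 * DevRTT = 4 * 50 = 200
Timeout = 100 + 200 = 300 ms

300


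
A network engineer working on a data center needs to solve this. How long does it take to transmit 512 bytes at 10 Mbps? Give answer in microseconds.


Given: packet = 512 bytes, bandwidth = 10 Mbps
Packet in bits = 512 * 8 = 4096 bits
Bandwidth = 10 * 10^6 = 10000000 bps
Time = 4096 / 10000000 seconds
Time in us = 4096 * 10^6 / 10000000 = 409.6

409.6


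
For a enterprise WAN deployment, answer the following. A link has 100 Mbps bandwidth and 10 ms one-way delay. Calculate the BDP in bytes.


Given: bandwidth = 100 Mbps, delay = 10 ms
BDP in bits = 100 * 10^6 * 10 / 1000
BDP in bits = 1000000
BDP in bytes = 1000000 / 8 = 125000

125000


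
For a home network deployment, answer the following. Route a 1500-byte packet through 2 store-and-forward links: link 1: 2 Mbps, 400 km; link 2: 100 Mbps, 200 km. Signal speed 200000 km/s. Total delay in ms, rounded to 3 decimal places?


Packet = 1500 bytes = 12000 bits. Store-and-forward: sum (t_trans + t_prop) per link.
Link 1: t_trans = 12000/(2*10^6) s = 6.0000 ms; t_prop = 400/200000 s = 2.0000 ms; subtotal = 8.0000 ms
Link 2: t_trans = 12000/(100*10^6) s = 0.1200 ms; t_prop = 200/200000 s = 1.0000 ms; subtotal = 1.1200 ms
End-to-end = 8.0000 + 1.1200 = 9.1200 ms -> 9.120 ms (3 dp)

9.120


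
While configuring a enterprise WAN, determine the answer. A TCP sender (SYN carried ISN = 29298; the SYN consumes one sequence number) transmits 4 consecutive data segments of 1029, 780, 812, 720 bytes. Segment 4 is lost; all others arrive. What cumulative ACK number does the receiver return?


SYN uses sequence number 29298; first data byte = ISN + 1 = 29299.
Segment 1: SEQ = 29299, len = 1029 B, covers [29299, 30327]
Segment 2: SEQ = 30328, len = 780 B, covers [30328, 31107]
Segment 3: SEQ = 31108, len = 812 B, covers [31108, 31919]
Segment 4: SEQ = 31920, len = 720 B, covers [31920, 32639] [LOST]
In-order data received: bytes [29299, 31919] (segments 1..3).
Segment 4 missing -> gap begins at byte 31920.
Cumulative ACK = next expected in-order byte = 29299 + 1029 + 780 + 812 = 31920

31920


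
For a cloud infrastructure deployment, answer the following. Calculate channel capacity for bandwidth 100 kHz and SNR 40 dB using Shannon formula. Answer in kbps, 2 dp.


Given: B = 100 kHz, SNR = 40 dB
SNR linear = 10^(40/10) = 10000
1 + SNR = 10001
log2(10001) = 13.2878566418
C = 100 * 1000 * 13.2878566418 = 1328785.6642 bps
C = 1328.785664 kbps -> 1328.79 kbps (2 dp)

1328.79


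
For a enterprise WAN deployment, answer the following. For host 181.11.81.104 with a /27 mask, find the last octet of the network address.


Given: IP = 181.11.81.104, prefix = /27
Subnet mask = 255.255.255.224
Last octet of IP: 104
Last octet of mask: 224
Network last octet = 104 AND 224 = 96

96


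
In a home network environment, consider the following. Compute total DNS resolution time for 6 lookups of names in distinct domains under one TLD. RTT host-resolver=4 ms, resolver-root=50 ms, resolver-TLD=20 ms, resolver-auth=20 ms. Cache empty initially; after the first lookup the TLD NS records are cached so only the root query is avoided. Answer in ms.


Lookup 1 (cold cache): local + root + TLD + auth = 4 + 50 + 20 + 20 = 94 ms
Lookups 2..6 (TLD NS cached -> skip root; new domain -> still ask TLD and auth): local + TLD + auth = 4 + 20 + 20 = 44 ms each
Remaining 5 lookups: 5 * 44 = 220 ms
Total = 94 + 220 = 314 ms

314


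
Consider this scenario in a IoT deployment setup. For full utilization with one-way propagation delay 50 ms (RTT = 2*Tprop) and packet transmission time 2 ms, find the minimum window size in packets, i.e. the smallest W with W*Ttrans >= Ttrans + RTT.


Given: Ttrans = 2 ms, RTT = 100 ms (= 2 * Tprop, Tprop = 50 ms)
Time until first ACK returns = Ttrans + RTT = 2 + 100 = 102 ms
Need W * Ttrans >= Ttrans + RTT  ->  W >= (Ttrans + RTT) / Ttrans
(Ttrans + RTT) / Ttrans = 102 / 2 = 51
W_min = ceil(51) = 51

51


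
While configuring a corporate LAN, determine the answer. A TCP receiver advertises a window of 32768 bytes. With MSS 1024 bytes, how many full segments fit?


Given: RWND = 32768 bytes, MSS = 1024 bytes
Full segments = floor(RWND / MSS)
Full segments = floor(32768 / 1024)
Full segments = floor(32.0) = 32

32


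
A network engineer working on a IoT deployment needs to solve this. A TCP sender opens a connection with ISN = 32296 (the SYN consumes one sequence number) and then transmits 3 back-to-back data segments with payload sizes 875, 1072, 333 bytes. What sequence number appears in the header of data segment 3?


The SYN occupies sequence number ISN = 32296, so the first data byte is ISN + 1 = 32297.
SEQ of data segment i = (ISN + 1) + sum of payload sizes of segments 1..i-1.
Segment 1: SEQ = 32297, payload = 875 bytes
Segment 2: SEQ = 33172, payload = 1072 bytes
Segment 3: SEQ = 34244, payload = 333 bytes
SEQ of segment 3 = 32297 + 875 + 1072 = 34244

34244


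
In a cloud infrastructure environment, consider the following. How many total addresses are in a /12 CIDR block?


Given: CIDR prefix /12
Host bits = 32 - 12 = 20
Total addresses = 2^20 = 1048576

1048576


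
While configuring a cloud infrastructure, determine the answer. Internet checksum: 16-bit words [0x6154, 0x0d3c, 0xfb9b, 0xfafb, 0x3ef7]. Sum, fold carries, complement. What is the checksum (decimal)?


Given words: [0x6154, 0x0d3c, 0xfb9b, 0xfafb, 0x3ef7]
Step 1: Sum all words
Raw sum = 24916 + 3388 + 64411 + 64251 + 16119 = 173085
Step 2: Fold carry: (42013 + 2) = 42015
One's complement = ~42015 & 0xFFFF = 23520

23520


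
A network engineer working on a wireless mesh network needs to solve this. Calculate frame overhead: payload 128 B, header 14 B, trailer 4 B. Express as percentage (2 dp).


Given: payload = 128 B, header = 14 B, trailer = 4 B
Overhead bytes = header + trailer = 14 + 4 = 18
Total frame = payload + overhead = 128 + 18 = 146
Overhead % = 18 / 146 * 100 = 12.3288% -> 12.33% (2 dp)

12.33


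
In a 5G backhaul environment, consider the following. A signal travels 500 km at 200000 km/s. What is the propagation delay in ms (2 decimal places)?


Given: distance = 500 km, speed = 200000 km/s
Delay = distance / speed = 500 / 200000 seconds
Delay in ms = 500 * 1000 / 200000
Delay = 2.5000 ms
Rounded to 2 dp = 2.50 ms

2.50


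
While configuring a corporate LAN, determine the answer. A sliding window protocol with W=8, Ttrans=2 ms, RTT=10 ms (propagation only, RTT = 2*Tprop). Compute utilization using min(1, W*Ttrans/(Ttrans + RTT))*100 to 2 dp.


Given: W = 8, Ttrans = 2 ms, RTT = 10 ms (= 2 * Tprop, Tprop = 5 ms)
Cycle time = Ttrans + RTT = 2 + 10 = 12 ms (first packet sent until its ACK returns)
W * Ttrans = 8 * 2 = 16 ms of sending per cycle
W * Ttrans / (Ttrans + RTT) = 16 / 12 = 1.333333
U = min(1, 1.333333) = 1.000000
U% = 100.00%

100.00


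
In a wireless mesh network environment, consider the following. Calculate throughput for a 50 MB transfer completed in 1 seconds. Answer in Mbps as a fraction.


Given: file = 50 MB, time = 1 s
File in Mb = 50 * 8 = 400 Mb
Throughput = 400 / 1 Mbps
Throughput = 400 Mbps

400


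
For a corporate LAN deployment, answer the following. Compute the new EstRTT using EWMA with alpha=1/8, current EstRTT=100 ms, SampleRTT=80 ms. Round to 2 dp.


Given: EstRTT = 100 ms, SampleRTT = 80 ms, alpha = 1/8
New EstRTT = (1 - alpha) * EstRTT + alpha * SampleRTT
(7/8) * 100 = 87.5
(1/8) * 80 = 10
New EstRTT = 87.5 + 10 = 97.5 ms -> 97.50 ms (2 dp)

97.50


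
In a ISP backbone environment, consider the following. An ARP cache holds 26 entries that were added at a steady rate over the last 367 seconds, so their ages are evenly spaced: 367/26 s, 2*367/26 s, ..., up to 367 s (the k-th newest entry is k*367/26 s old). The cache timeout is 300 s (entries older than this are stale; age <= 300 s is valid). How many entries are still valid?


Ages are k * 367/26 s for k = 1..26 (spacing = 14.1154 s).
Entry k is valid iff k * 367/26 <= 300 iff k <= 26 * 300 / 367 = 21.2534
n_valid = floor(21.2534) = 21
(n_stale = 26 - 21 = 5)

21


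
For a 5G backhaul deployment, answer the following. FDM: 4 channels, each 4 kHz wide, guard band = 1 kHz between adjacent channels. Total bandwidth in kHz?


Given: 4 channels, 4 kHz each, guard = 1 kHz
Channel bandwidth = 4 * 4 = 16 kHz
Guard bands = 3 gaps * 1 kHz = 3 kHz
Total = 16 + 3 = 19 kHz

19


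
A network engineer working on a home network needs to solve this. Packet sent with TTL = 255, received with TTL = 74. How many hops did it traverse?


Given: initial TTL = 255, received TTL = 74
Hops = initial TTL - received TTL
Hops = 255 - 74 = 181

181


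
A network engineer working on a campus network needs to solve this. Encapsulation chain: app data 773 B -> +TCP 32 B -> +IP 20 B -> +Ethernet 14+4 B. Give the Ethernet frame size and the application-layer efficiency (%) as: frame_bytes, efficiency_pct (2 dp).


TCP segment = 773 + 32 = 805 B
IP packet = 805 + 20 = 825 B
Ethernet frame = 825 + 14 + 4 = 843 B
Efficiency = app / frame = 773 / 843 = 0.916963 = 91.6963% -> 91.70% (2 dp)

843, 91.70


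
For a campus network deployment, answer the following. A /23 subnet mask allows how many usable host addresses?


Given: subnet mask /23
Host bits = 32 - 23 = 9
Total addresses = 2^9 = 512
Usable hosts = 512 - 2 (network + broadcast) = 510

510


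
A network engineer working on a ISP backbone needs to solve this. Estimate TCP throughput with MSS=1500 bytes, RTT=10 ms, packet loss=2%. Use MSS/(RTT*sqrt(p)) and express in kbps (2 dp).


Given: MSS = 1500 bytes, RTT = 10 ms, loss = 2%
RTT in seconds = 10 / 1000 = 0.01
Loss rate = 2% = 0.02
sqrt(loss) = sqrt(0.02) = 0.141421356237
Throughput (bytes/s) = 1500 / (0.01 * 0.141421356237) = 1060660.1718
Throughput (kbps) = 1060660.1718 * 8 / 1000 = 8485.281374 -> 8485.28 kbps (2 dp)

8485.28


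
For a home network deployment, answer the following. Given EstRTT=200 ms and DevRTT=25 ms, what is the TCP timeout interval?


Given: EstRTT = 200 ms, DevRTT = 25 ms
Timeout = EstRTT + 4 * DevRTT
4 * DevRTT = 4 * 25 = 100
Timeout = 200 + 100 = 300 ms

300


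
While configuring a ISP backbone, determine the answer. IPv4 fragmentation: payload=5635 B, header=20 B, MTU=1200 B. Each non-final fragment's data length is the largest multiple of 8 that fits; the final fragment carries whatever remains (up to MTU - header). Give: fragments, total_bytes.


Max data per non-final fragment = floor((MTU - header)/8)*8 = floor((1200 - 20)/8)*8 = floor(1180/8)*8 = 1176 B
Final fragment needs no 8-byte alignment: it can carry up to MTU - header = 1180 B
Non-final fragments needed = ceil((payload - 1180) / 1176) = ceil(4455/1176) = ceil(3.7883) = 4
Number of fragments = 4 + 1 = 5
Fragment sizes (data): 4 * 1176 B + 931 B (last, 931 <= 1180 OK)
Total bytes sent = payload + n_frags * header = 5635 + 5*20 = 5635 + 100 = 5735 B

5, 5735


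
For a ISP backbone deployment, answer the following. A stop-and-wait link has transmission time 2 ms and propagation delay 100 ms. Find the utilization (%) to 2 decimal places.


Given: Ttrans = 2 ms, Tprop = 100 ms
RTT = 2 * Tprop = 2 * 100 = 200 ms
U = Ttrans / (Ttrans + RTT)
U = 2 / (2 + 200)
U = 2 / 202 = 0.009901
U% = 0.99%

0.99
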